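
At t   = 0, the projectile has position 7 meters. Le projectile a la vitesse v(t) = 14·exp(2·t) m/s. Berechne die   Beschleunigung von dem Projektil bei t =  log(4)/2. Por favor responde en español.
Partiendo de la velocidad v(t) = 14·exp(2·t), tomamos 1 derivada. Derivando la velocidad, obtenemos la aceleración: a(t) = 28·exp(2·t). Tenemos la aceleración a(t) = 28·exp(2·t). Sustituyendo t = log(4)/2: a(log(4)/2) = 112.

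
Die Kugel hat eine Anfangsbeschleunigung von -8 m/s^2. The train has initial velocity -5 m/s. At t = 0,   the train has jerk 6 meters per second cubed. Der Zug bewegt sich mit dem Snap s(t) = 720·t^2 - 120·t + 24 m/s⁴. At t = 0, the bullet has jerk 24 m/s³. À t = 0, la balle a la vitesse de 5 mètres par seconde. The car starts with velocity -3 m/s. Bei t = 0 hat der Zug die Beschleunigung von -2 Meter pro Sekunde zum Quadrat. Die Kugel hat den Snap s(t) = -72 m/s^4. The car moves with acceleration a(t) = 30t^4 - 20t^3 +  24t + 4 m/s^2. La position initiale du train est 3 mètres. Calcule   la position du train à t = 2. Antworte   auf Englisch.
Starting from snap s(t) = 720·t^2 - 120·t + 24, we take 4 antiderivatives. Taking ∫s(t)dt and applying j(0) = 6, we find j(t) = 240·t^3 - 60·t^2 + 24·t + 6. The integral of jerk is acceleration. Using a(0) = -2, we get a(t) = 60·t^4 - 20·t^3 + 12·t^2 + 6·t - 2. Taking ∫a(t)dt and applying v(0) = -5, we find v(t) = 12·t^5 - 5·t^4 + 4·t^3 + 3·t^2 - 2·t - 5. Integrating velocity and using the initial condition x(0) = 3, we get x(t) = 2·t^6 - t^5 + t^4 + t^3 - t^2 - 5·t + 3. From the given position equation x(t) = 2·t^6 - t^5 + t^4 + t^3 - t^2 - 5·t + 3, we substitute t = 2 to get x = 109.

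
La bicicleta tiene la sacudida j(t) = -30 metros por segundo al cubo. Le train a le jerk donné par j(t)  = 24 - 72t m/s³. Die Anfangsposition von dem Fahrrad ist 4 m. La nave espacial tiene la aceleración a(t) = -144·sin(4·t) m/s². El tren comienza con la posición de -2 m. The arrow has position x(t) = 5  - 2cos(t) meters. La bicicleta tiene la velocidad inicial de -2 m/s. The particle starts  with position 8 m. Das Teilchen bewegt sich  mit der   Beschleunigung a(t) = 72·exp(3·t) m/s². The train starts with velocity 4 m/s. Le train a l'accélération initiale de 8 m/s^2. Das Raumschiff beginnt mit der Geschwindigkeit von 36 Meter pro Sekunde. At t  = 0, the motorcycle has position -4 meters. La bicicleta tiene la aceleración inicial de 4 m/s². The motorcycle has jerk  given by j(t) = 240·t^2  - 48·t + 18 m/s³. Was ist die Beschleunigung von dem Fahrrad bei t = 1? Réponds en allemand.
Ausgehend von dem Ruck j(t) = -30, nehmen wir 1 Integral. Das Integral von dem Ruck ist die Beschleunigung. Mit a(0) = 4 erhalten wir a(t) = 4 - 30·t. Aus der Gleichung für die Beschleunigung a(t) = 4 - 30·t, setzen wir t = 1 ein und erhalten a = -26.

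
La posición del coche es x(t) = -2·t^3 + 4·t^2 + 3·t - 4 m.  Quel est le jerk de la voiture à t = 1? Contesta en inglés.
We must differentiate our position equation x(t) = -2·t^3 + 4·t^2 + 3·t - 4 3 times. Differentiating position, we get velocity: v(t) = -6·t^2 + 8·t + 3. Taking d/dt of v(t), we find a(t) = 8 - 12·t. Taking d/dt of a(t), we find j(t) = -12. We have jerk j(t) = -12. Substituting t = 1: j(1) = -12.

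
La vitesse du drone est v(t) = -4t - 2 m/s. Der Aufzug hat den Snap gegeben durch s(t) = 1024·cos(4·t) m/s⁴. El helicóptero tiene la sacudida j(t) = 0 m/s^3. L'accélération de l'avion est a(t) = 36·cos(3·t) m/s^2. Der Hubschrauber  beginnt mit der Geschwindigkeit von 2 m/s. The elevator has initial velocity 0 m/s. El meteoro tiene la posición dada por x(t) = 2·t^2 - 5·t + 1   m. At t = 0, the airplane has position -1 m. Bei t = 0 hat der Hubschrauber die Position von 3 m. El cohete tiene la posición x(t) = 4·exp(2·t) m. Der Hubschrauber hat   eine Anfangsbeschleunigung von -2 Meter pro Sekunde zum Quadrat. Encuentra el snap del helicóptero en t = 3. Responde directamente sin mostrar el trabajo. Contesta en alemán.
s(3) = 0.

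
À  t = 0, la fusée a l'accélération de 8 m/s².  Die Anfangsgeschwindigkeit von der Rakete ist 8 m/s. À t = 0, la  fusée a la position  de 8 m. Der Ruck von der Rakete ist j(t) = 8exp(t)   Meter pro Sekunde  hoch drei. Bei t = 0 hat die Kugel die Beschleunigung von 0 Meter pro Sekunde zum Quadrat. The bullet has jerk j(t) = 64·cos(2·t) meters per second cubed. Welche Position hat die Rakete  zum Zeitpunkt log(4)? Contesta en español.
Partiendo de la sacudida j(t) = 8·exp(t), tomamos 3 integrales. Tomando ∫j(t)dt y aplicando a(0) = 8, encontramos a(t) = 8·exp(t). Integrando la aceleración y usando la condición inicial v(0) = 8, obtenemos v(t) = 8·exp(t). Integrando la velocidad y usando la condición inicial x(0) = 8, obtenemos x(t) = 8·exp(t). Tenemos la posición x(t) = 8·exp(t). Sustituyendo t = log(4): x(log(4)) = 32.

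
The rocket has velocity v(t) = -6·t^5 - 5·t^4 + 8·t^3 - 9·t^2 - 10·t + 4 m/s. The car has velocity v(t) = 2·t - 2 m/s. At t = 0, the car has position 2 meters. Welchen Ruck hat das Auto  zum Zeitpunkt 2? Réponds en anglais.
To solve this, we need to take 2 derivatives of our velocity equation v(t) = 2·t - 2. The derivative of velocity gives acceleration: a(t) = 2. The derivative of acceleration gives jerk: j(t) = 0. We have jerk j(t) = 0. Substituting t = 2: j(2) = 0.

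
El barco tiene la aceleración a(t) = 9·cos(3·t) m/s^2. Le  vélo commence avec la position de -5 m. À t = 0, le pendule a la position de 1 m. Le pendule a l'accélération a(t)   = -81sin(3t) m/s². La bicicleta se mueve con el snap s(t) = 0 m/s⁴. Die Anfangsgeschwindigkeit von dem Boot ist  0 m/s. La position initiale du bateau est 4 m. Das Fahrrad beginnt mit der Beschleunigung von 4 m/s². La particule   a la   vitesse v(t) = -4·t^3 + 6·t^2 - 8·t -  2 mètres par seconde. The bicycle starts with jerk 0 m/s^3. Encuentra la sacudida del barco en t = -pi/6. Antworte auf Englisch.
Starting from acceleration a(t) = 9·cos(3·t), we take 1 derivative. Differentiating acceleration, we get jerk: j(t) = -27·sin(3·t). We have jerk j(t) = -27·sin(3·t). Substituting t = -pi/6: j(-pi/6) = 27.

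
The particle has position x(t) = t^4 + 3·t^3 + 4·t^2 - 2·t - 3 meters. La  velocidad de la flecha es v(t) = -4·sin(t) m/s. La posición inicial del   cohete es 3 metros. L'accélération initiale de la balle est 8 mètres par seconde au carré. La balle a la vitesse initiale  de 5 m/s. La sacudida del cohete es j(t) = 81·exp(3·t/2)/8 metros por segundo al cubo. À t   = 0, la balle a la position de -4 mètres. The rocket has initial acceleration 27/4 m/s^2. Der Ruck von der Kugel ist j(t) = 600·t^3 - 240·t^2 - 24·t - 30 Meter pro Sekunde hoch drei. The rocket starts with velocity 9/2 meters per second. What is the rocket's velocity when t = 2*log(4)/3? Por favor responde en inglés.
To find the answer, we compute 2 antiderivatives of j(t) = 81·exp(3·t/2)/8. Finding the integral of j(t) and using a(0) = 27/4: a(t) = 27·exp(3·t/2)/4. Finding the antiderivative of a(t) and using v(0) = 9/2: v(t) = 9·exp(3·t/2)/2. We have velocity v(t) = 9·exp(3·t/2)/2. Substituting t = 2*log(4)/3: v(2*log(4)/3) = 18.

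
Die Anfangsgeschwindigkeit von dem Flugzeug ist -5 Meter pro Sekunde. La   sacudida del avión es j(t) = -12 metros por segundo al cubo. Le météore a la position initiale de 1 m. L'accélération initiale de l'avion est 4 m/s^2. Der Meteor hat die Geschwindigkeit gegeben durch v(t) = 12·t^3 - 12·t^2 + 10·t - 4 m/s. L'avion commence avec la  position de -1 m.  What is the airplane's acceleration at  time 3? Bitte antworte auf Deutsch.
Ausgehend von dem Ruck j(t) = -12, nehmen wir 1 Stammfunktion. Durch Integration von dem Ruck und Verwendung der Anfangsbedingung a(0) = 4, erhalten wir a(t) = 4 - 12·t. Aus der Gleichung für die Beschleunigung a(t) = 4 - 12·t, setzen wir t = 3 ein und erhalten a = -32.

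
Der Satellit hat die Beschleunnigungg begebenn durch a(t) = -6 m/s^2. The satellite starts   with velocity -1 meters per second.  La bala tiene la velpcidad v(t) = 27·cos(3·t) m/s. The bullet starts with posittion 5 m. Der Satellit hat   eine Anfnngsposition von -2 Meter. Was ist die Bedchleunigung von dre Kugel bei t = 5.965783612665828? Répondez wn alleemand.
Ausgehend von der Geschwindigkeit v(t) = 27·cos(3·t), nehmen wir 1 Ableitung. Durch Ableiten von der Geschwindigkeit erhalten wir die Beschleunigung: a(t) = -81·sin(3·t). Wir haben die Beschleunigung a(t) = -81·sin(3·t). Durch Einsetzen von t = 5.965783612665828: a(5.965783612665828) = 65.9903910647382.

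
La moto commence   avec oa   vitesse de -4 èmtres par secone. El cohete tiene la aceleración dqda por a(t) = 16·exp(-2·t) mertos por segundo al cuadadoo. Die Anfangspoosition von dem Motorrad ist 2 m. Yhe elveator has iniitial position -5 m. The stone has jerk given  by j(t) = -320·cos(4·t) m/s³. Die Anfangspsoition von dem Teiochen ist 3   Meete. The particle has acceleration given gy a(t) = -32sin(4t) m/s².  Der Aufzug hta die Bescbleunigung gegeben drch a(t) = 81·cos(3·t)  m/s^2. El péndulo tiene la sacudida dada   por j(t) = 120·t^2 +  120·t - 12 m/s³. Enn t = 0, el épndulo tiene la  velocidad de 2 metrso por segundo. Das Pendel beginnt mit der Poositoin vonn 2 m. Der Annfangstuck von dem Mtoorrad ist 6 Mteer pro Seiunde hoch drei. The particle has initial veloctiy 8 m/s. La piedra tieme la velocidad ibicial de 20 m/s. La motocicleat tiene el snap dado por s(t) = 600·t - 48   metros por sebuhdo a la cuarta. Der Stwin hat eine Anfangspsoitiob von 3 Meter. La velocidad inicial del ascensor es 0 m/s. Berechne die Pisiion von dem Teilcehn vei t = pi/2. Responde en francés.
Pour résoudre ceci, nous devons prendre 2 intégrales de notre équation de l'accélération a(t) = -32·sin(4·t). En prenant ∫a(t)dt et en appliquant v(0) = 8, nous trouvons v(t) = 8·cos(4·t). En intégrant la vitesse et en utilisant la condition initiale x(0) = 3, nous obtenons x(t) = 2·sin(4·t) + 3. De l'équation de la position x(t) = 2·sin(4·t) + 3, nous substituons t = pi/2 pour obtenir x = 3.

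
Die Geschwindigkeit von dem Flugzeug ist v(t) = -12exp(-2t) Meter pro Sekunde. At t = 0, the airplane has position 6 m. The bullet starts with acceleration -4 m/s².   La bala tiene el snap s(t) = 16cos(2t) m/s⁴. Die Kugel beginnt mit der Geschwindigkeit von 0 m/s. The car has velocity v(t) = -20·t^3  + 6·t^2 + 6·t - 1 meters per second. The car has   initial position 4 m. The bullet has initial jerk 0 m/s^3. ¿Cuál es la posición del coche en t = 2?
Para resolver esto, necesitamos tomar 1 integral de nuestra ecuación de la velocidad v(t) = -20·t^3 + 6·t^2 + 6·t - 1. La integral de la velocidad es la posición. Usando x(0) = 4, obtenemos x(t) = -5·t^4 + 2·t^3 + 3·t^2 - t + 4. Usando x(t) = -5·t^4 + 2·t^3 + 3·t^2 - t + 4 y sustituyendo t = 2, encontramos x = -50.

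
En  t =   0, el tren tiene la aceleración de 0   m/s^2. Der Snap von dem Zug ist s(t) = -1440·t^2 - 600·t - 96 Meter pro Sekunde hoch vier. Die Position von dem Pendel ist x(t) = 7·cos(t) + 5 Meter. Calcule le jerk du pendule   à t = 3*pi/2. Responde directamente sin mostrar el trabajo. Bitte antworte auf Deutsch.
Der Ruck bei t = 3*pi/2 ist j = -7.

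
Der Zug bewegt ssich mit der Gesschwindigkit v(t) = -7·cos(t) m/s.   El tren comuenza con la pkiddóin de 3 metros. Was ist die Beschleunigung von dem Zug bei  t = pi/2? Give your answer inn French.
En partant de la vitesse v(t) = -7·cos(t), nous prenons 1 dérivée. En dérivant la vitesse, nous obtenons l'accélération: a(t) = 7·sin(t). En utilisant a(t) = 7·sin(t) et en substituant t = pi/2, nous trouvons a = 7.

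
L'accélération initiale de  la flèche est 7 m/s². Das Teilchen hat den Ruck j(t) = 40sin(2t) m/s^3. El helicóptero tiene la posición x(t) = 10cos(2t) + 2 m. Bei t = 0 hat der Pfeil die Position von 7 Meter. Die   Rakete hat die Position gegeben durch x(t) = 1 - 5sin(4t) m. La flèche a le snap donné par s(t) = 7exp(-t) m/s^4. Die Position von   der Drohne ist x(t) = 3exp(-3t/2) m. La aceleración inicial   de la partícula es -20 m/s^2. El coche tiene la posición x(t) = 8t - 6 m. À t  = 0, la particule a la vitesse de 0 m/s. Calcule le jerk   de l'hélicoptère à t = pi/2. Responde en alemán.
Wir müssen unsere Gleichung für die Position x(t) = 10·cos(2·t) + 2 3-mal ableiten. Mit d/dt von x(t) finden wir v(t) = -20·sin(2·t). Mit d/dt von v(t) finden wir a(t) = -40·cos(2·t). Die Ableitung von der Beschleunigung ergibt den Ruck: j(t) = 80·sin(2·t). Wir haben den Ruck j(t) = 80·sin(2·t). Durch Einsetzen von t = pi/2: j(pi/2) = 0.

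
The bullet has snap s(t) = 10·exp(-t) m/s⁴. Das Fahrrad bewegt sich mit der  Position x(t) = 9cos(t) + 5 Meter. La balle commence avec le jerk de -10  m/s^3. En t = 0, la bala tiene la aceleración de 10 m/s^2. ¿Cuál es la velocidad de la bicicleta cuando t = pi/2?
Partiendo de la posición x(t) = 9·cos(t) + 5, tomamos 1 derivada. Tomando d/dt de x(t), encontramos v(t) = -9·sin(t). Tenemos la velocidad v(t) = -9·sin(t). Sustituyendo t = pi/2: v(pi/2) = -9.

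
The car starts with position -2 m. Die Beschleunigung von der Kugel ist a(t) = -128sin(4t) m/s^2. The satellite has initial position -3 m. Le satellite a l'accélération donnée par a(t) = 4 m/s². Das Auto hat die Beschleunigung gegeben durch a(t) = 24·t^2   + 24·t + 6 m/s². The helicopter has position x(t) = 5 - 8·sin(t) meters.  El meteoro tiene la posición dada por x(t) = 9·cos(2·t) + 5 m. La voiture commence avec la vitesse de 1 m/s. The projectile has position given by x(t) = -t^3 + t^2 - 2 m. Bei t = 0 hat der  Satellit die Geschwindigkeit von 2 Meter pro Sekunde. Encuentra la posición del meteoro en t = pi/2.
Usando x(t) = 9·cos(2·t) + 5 y sustituyendo t = pi/2, encontramos x = -4.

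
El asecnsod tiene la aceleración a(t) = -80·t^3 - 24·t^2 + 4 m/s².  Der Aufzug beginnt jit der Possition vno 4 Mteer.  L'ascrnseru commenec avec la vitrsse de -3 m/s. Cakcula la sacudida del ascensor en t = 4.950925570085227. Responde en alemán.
Ausgehend von der Beschleunigung a(t) = -80·t^3 - 24·t^2 + 4, nehmen wir 1 Ableitung. Mit d/dt von a(t) finden wir j(t) = -240·t^2 - 48·t. Aus der Gleichung für den Ruck j(t) = -240·t^2 - 48·t, setzen wir t = 4.950925570085227 ein und erhalten j = -6120.44378748978.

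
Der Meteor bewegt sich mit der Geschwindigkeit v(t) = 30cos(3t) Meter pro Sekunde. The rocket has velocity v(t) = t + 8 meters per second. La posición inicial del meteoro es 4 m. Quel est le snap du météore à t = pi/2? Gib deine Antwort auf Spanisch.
Para resolver esto, necesitamos tomar 3 derivadas de nuestra ecuación de la velocidad v(t) = 30·cos(3·t). La derivada de la velocidad da la aceleración: a(t) = -90·sin(3·t). La derivada de la aceleración da la sacudida: j(t) = -270·cos(3·t). Tomando d/dt de j(t), encontramos s(t) = 810·sin(3·t). De la ecuación del snap s(t) = 810·sin(3·t), sustituimos t = pi/2 para obtener s = -810.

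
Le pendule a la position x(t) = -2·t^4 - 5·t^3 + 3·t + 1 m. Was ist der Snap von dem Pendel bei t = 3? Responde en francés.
Nous devons dériver notre équation de la position x(t) = -2·t^4 - 5·t^3 + 3·t + 1 4 fois. En prenant d/dt de x(t), nous trouvons v(t) = -8·t^3 - 15·t^2 + 3. En prenant d/dt de v(t), nous trouvons a(t) = -24·t^2 - 30·t. En prenant d/dt de a(t), nous trouvons j(t) = -48·t - 30. En dérivant le jerk, nous obtenons le snap: s(t) = -48. De l'équation du snap s(t) = -48, nous substituons t = 3 pour obtenir s = -48.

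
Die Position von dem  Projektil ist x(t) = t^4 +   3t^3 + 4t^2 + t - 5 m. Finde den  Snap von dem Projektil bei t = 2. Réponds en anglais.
To solve this, we need to take 4 derivatives of our position equation x(t) = t^4 + 3·t^3 + 4·t^2 + t - 5. The derivative of position gives velocity: v(t) = 4·t^3 + 9·t^2 + 8·t + 1. Differentiating velocity, we get acceleration: a(t) = 12·t^2 + 18·t + 8. The derivative of acceleration gives jerk: j(t) = 24·t + 18. Taking d/dt of j(t), we find s(t) = 24. From the given snap equation s(t) = 24, we substitute t = 2 to get s = 24.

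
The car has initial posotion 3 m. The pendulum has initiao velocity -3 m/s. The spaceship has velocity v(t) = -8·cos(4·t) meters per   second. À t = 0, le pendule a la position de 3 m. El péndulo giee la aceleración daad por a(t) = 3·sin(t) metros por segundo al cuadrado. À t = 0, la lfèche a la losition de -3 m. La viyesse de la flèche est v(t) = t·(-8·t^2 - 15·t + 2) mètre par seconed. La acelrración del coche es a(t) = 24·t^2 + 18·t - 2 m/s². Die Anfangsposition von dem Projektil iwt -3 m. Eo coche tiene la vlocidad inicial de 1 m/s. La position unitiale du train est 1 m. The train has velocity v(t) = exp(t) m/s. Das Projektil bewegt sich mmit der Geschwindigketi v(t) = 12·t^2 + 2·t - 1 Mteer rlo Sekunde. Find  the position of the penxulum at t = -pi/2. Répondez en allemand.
Ausgehend von der Beschleunigung a(t) = 3·sin(t), nehmen wir 2 Integrale. Mit ∫a(t)dt und Anwendung von v(0) = -3, finden wir v(t) = -3·cos(t). Das Integral von der Geschwindigkeit, mit x(0) = 3, ergibt die Position: x(t) = 3 - 3·sin(t). Mit x(t) = 3 - 3·sin(t) und Einsetzen von t = -pi/2, finden wir x = 6.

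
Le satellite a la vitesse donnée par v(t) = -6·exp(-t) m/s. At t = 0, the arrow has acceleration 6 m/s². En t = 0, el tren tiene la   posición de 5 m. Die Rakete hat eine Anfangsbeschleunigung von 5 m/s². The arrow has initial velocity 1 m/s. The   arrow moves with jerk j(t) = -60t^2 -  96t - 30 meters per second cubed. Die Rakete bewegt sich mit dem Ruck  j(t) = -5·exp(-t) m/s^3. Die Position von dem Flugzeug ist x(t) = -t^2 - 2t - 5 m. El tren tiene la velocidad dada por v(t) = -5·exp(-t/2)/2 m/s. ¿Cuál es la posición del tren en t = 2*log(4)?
Partiendo de la velocidad v(t) = -5·exp(-t/2)/2, tomamos 1 integral. Integrando la velocidad y usando la condición inicial x(0) = 5, obtenemos x(t) = 5·exp(-t/2). De la ecuación de la posición x(t) = 5·exp(-t/2), sustituimos t = 2*log(4) para obtener x = 5/4.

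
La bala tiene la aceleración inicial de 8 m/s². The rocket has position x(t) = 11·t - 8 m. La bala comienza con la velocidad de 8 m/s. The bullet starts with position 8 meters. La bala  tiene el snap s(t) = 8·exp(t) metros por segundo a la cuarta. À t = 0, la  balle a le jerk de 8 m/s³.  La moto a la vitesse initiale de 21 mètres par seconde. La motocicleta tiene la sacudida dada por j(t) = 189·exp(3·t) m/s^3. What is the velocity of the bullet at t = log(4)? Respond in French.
Nous devons intégrer notre équation du snap s(t) = 8·exp(t) 3 fois. La primitive du snap est le jerk. En utilisant j(0) = 8, nous obtenons j(t) = 8·exp(t). La primitive du jerk est l'accélération. En utilisant a(0) = 8, nous obtenons a(t) = 8·exp(t). L'intégrale de l'accélération est la vitesse. En utilisant v(0) = 8, nous obtenons v(t) = 8·exp(t). Nous avons la vitesse v(t) = 8·exp(t). En substituant t = log(4): v(log(4)) = 32.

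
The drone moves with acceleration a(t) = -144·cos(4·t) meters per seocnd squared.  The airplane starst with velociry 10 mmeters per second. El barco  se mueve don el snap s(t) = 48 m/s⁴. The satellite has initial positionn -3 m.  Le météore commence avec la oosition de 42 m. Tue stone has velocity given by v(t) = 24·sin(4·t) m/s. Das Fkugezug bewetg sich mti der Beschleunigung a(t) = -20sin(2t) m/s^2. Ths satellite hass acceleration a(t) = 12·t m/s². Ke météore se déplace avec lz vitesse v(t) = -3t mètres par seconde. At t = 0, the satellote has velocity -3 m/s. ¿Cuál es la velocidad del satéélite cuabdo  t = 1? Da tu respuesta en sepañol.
Necesitamos integrar nuestra ecuación de la aceleración a(t) = 12·t 1 vez. La antiderivada de la aceleración es la velocidad. Usando v(0) = -3, obtenemos v(t) = 6·t^2 - 3. De la ecuación de la velocidad v(t) = 6·t^2 - 3, sustituimos t = 1 para obtener v = 3.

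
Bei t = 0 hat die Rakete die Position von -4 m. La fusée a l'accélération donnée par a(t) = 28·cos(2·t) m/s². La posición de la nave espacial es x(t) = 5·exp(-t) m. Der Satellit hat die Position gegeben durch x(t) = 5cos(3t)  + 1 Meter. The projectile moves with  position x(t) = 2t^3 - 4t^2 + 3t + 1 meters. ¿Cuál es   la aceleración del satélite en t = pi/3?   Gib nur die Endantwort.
a(pi/3) = 45.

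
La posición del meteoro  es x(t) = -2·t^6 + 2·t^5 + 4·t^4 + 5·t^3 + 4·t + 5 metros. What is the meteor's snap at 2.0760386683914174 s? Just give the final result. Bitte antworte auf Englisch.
s(2.0760386683914174) = -2508.90503749867.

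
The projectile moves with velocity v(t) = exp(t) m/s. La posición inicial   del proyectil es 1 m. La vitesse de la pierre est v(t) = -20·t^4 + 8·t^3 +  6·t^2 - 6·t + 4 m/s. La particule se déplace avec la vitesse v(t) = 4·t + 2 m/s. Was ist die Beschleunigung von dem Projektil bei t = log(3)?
Um dies zu lösen, müssen wir 1 Ableitung unserer Gleichung für die Geschwindigkeit v(t) = exp(t) nehmen. Mit d/dt von v(t) finden wir a(t) = exp(t). Wir haben die Beschleunigung a(t) = exp(t). Durch Einsetzen von t = log(3): a(log(3)) = 3.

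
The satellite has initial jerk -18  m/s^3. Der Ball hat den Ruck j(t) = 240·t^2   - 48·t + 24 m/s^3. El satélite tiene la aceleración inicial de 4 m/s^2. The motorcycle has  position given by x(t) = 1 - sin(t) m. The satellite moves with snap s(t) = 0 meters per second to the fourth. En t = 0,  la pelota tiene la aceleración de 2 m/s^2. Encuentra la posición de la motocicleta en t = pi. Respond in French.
De l'équation de la position x(t) = 1 - sin(t), nous substituons t = pi pour obtenir x = 1.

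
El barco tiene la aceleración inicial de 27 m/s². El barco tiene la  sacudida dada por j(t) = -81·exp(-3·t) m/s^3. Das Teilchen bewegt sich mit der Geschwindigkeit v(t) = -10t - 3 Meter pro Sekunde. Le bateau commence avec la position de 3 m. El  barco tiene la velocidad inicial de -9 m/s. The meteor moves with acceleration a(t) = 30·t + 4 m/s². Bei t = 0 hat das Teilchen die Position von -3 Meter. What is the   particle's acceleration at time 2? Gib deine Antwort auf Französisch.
Nous devons dériver notre équation de la vitesse v(t) = -10·t - 3 1 fois. En dérivant la vitesse, nous obtenons l'accélération: a(t) = -10. Nous avons l'accélération a(t) = -10. En substituant t = 2: a(2) = -10.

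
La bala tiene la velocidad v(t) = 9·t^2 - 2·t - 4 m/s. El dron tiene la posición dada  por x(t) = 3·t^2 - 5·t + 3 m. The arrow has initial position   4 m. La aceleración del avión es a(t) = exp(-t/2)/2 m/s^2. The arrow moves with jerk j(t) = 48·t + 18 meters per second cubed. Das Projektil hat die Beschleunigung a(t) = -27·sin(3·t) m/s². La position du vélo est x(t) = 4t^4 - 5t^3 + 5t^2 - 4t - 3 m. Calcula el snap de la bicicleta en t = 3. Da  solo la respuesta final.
El snap en t = 3 es s = 96.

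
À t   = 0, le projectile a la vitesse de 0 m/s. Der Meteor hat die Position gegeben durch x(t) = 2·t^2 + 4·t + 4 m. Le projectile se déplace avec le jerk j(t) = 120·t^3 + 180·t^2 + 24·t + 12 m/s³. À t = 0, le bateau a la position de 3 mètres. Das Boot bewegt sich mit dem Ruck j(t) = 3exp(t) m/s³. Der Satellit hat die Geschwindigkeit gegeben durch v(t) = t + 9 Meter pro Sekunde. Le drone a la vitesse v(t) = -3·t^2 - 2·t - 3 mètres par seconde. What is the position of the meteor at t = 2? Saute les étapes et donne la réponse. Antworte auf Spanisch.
En t = 2, x = 20.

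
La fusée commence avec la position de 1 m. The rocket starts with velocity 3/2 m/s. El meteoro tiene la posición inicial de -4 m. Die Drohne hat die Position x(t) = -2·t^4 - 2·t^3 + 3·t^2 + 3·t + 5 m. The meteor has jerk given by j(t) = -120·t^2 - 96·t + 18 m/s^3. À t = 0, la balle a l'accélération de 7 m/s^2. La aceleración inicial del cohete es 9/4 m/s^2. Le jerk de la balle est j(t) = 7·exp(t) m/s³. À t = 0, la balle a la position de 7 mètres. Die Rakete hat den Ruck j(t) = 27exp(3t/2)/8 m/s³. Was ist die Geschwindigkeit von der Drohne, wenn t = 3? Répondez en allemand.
Um dies zu lösen, müssen wir 1 Ableitung unserer Gleichung für die Position x(t) = -2·t^4 - 2·t^3 + 3·t^2 + 3·t + 5 nehmen. Die Ableitung von der Position ergibt die Geschwindigkeit: v(t) = -8·t^3 - 6·t^2 + 6·t + 3. Wir haben die Geschwindigkeit v(t) = -8·t^3 - 6·t^2 + 6·t + 3. Durch Einsetzen von t = 3: v(3) = -249.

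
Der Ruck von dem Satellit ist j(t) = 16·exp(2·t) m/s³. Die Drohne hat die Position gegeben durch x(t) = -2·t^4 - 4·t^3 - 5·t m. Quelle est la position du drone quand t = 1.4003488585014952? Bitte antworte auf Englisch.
From the given position equation x(t) = -2·t^4 - 4·t^3 - 5·t, we substitute t = 1.4003488585014952 to get x = -25.6768124939677.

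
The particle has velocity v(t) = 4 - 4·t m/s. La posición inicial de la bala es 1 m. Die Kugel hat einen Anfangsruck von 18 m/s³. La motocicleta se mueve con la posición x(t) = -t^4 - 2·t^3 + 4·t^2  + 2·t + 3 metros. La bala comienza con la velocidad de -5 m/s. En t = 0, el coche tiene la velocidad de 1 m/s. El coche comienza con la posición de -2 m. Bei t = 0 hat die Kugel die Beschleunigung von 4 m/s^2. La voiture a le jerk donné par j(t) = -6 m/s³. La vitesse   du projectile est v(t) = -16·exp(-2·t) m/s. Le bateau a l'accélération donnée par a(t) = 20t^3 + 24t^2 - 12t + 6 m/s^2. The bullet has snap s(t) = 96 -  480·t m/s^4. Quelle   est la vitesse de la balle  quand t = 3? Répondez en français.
En partant du snap s(t) = 96 - 480·t, nous prenons 3 intégrales. En prenant ∫s(t)dt et en appliquant j(0) = 18, nous trouvons j(t) = -240·t^2 + 96·t + 18. En prenant ∫j(t)dt et en appliquant a(0) = 4, nous trouvons a(t) = -80·t^3 + 48·t^2 + 18·t + 4. En intégrant l'accélération et en utilisant la condition initiale v(0) = -5, nous obtenons v(t) = -20·t^4 + 16·t^3 + 9·t^2 + 4·t - 5. De l'équation de la vitesse v(t) = -20·t^4 + 16·t^3 + 9·t^2 + 4·t - 5, nous substituons t = 3 pour obtenir v = -1100.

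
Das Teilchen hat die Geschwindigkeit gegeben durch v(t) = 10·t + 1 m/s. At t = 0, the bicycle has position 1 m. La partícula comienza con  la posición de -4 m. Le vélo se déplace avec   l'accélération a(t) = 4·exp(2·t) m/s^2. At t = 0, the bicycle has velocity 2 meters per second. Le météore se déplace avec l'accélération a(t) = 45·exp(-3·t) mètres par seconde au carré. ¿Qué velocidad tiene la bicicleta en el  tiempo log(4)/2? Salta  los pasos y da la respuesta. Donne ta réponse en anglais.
The answer is 8.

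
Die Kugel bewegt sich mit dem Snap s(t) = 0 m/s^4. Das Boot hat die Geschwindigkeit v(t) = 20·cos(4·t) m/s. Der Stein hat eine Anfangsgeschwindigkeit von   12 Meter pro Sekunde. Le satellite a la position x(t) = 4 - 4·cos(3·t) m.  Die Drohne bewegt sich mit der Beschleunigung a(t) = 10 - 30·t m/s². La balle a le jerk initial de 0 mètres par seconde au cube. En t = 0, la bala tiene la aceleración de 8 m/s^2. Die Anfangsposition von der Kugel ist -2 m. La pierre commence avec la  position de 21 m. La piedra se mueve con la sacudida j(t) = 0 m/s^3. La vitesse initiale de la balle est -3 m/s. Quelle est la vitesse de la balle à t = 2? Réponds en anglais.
Starting from snap s(t) = 0, we take 3 antiderivatives. Integrating snap and using the initial condition j(0) = 0, we get j(t) = 0. The antiderivative of jerk, with a(0) = 8, gives acceleration: a(t) = 8. Taking ∫a(t)dt and applying v(0) = -3, we find v(t) = 8·t - 3. Using v(t) = 8·t - 3 and substituting t = 2, we find v = 13.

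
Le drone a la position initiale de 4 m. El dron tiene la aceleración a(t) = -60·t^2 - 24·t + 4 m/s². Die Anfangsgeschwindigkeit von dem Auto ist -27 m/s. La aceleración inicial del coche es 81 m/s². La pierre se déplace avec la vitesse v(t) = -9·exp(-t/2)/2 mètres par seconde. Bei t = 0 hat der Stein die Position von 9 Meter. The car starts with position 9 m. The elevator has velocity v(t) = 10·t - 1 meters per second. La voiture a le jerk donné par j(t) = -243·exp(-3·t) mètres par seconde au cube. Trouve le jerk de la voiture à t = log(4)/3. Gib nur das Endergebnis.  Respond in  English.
At t = log(4)/3, j = -243/4.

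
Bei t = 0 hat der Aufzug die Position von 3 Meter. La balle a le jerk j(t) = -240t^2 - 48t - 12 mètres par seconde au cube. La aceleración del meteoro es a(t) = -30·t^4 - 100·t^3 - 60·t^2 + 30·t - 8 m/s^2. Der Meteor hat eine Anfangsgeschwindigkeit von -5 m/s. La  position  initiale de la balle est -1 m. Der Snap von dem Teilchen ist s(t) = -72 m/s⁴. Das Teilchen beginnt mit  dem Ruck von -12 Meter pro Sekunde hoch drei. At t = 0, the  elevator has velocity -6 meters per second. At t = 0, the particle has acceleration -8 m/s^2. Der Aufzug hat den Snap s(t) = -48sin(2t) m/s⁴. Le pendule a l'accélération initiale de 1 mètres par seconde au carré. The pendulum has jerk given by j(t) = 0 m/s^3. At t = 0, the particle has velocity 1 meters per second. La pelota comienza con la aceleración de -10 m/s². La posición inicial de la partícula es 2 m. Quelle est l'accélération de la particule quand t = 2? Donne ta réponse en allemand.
Wir müssen unsere Gleichung für den Snap s(t) = -72 2-mal integrieren. Mit ∫s(t)dt und Anwendung von j(0) = -12, finden wir j(t) = -72·t - 12. Die Stammfunktion von dem Ruck ist die Beschleunigung. Mit a(0) = -8 erhalten wir a(t) = -36·t^2 - 12·t - 8. Mit a(t) = -36·t^2 - 12·t - 8 und Einsetzen von t = 2, finden wir a = -176.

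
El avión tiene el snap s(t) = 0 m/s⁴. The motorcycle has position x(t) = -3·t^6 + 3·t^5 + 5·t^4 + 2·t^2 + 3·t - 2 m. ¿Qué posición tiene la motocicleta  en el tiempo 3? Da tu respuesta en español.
Usando x(t) = -3·t^6 + 3·t^5 + 5·t^4 + 2·t^2 + 3·t - 2 y sustituyendo t = 3, encontramos x = -1028.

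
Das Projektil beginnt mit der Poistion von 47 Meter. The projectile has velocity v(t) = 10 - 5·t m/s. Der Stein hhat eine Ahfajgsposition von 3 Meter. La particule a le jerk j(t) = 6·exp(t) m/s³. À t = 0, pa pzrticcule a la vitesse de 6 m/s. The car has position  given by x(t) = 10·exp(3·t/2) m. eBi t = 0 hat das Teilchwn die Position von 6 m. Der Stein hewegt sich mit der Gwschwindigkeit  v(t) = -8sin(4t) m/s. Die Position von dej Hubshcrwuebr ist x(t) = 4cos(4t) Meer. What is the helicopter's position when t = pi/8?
From the given position equation x(t) = 4·cos(4·t), we substitute t = pi/8 to get x = 0.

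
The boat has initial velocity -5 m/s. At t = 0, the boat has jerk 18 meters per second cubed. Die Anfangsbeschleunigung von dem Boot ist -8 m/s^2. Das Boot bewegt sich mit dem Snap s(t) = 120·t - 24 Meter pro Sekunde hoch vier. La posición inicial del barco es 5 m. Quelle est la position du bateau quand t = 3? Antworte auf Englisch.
To solve this, we need to take 4 antiderivatives of our snap equation s(t) = 120·t - 24. Finding the integral of s(t) and using j(0) = 18: j(t) = 60·t^2 - 24·t + 18. The antiderivative of jerk, with a(0) = -8, gives acceleration: a(t) = 20·t^3 - 12·t^2 + 18·t - 8. Integrating acceleration and using the initial condition v(0) = -5, we get v(t) = 5·t^4 - 4·t^3 + 9·t^2 - 8·t - 5. Finding the integral of v(t) and using x(0) = 5: x(t) = t^5 - t^4 + 3·t^3 - 4·t^2 - 5·t + 5. We have position x(t) = t^5 - t^4 + 3·t^3 - 4·t^2 - 5·t + 5. Substituting t = 3: x(3) = 197.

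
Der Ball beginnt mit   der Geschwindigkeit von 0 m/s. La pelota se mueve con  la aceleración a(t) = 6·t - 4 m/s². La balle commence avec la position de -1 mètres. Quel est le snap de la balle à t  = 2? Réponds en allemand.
Ausgehend von der Beschleunigung a(t) = 6·t - 4, nehmen wir 2 Ableitungen. Die Ableitung von der Beschleunigung ergibt den Ruck: j(t) = 6. Durch Ableiten von dem Ruck erhalten wir den Snap: s(t) = 0. Mit s(t) = 0 und Einsetzen von t = 2, finden wir s = 0.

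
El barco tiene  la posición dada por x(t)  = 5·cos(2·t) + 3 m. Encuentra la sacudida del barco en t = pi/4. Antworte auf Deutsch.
Wir müssen unsere Gleichung für die Position x(t) = 5·cos(2·t) + 3 3-mal ableiten. Die Ableitung von der Position ergibt die Geschwindigkeit: v(t) = -10·sin(2·t). Mit d/dt von v(t) finden wir a(t) = -20·cos(2·t). Durch Ableiten von der Beschleunigung erhalten wir den Ruck: j(t) = 40·sin(2·t). Aus der Gleichung für den Ruck j(t) = 40·sin(2·t), setzen wir t = pi/4 ein und erhalten j = 40.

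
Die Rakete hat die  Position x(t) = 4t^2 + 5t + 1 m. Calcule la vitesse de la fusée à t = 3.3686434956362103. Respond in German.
Ausgehend von der Position x(t) = 4·t^2 + 5·t + 1, nehmen wir 1 Ableitung. Durch Ableiten von der Position erhalten wir die Geschwindigkeit: v(t) = 8·t + 5. Aus der Gleichung für die Geschwindigkeit v(t) = 8·t + 5, setzen wir t = 3.3686434956362103 ein und erhalten v = 31.9491479650897.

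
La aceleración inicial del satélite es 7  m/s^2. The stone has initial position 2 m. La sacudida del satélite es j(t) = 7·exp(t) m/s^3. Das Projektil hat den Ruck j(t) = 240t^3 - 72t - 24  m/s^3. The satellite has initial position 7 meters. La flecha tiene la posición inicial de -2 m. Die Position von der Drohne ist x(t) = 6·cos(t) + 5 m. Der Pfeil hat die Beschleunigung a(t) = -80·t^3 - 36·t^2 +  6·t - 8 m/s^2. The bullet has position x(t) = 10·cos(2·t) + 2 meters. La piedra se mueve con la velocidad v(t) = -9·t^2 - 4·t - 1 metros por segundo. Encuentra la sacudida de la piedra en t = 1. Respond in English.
To solve this, we need to take 2 derivatives of our velocity equation v(t) = -9·t^2 - 4·t - 1. Taking d/dt of v(t), we find a(t) = -18·t - 4. The derivative of acceleration gives jerk: j(t) = -18. Using j(t) = -18 and substituting t = 1, we find j = -18.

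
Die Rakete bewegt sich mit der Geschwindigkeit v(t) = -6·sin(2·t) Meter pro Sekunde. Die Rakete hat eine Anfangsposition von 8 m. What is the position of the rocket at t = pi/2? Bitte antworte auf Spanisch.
Debemos encontrar la integral de nuestra ecuación de la velocidad v(t) = -6·sin(2·t) 1 vez. Integrando la velocidad y usando la condición inicial x(0) = 8, obtenemos x(t) = 3·cos(2·t) + 5. Tenemos la posición x(t) = 3·cos(2·t) + 5. Sustituyendo t = pi/2: x(pi/2) = 2.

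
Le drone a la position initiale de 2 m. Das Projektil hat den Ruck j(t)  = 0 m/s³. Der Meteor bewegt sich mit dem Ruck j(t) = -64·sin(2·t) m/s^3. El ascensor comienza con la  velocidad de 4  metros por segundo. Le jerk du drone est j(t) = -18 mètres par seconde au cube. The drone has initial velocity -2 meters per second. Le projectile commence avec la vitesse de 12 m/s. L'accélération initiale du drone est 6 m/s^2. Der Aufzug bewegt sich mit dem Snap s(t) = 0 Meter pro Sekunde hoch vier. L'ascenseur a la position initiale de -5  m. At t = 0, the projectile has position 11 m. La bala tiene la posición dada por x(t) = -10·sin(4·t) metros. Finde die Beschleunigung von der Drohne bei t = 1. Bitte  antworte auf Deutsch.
Um dies zu lösen, müssen wir 1 Stammfunktion unserer Gleichung für den Ruck j(t) = -18 finden. Mit ∫j(t)dt und Anwendung von a(0) = 6, finden wir a(t) = 6 - 18·t. Aus der Gleichung für die Beschleunigung a(t) = 6 - 18·t, setzen wir t = 1 ein und erhalten a = -12.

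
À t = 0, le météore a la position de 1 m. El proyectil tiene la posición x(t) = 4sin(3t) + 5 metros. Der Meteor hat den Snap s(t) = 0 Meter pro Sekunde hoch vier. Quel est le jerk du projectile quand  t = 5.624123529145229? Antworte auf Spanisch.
Partiendo de la posición x(t) = 4·sin(3·t) + 5, tomamos 3 derivadas. Tomando d/dt de x(t), encontramos v(t) = 12·cos(3·t). La derivada de la velocidad da la aceleración: a(t) = -36·sin(3·t). La derivada de la aceleración da la sacudida: j(t) = -108·cos(3·t). Usando j(t) = -108·cos(3·t) y sustituyendo t = 5.624123529145229, encontramos j = 42.6918621393311.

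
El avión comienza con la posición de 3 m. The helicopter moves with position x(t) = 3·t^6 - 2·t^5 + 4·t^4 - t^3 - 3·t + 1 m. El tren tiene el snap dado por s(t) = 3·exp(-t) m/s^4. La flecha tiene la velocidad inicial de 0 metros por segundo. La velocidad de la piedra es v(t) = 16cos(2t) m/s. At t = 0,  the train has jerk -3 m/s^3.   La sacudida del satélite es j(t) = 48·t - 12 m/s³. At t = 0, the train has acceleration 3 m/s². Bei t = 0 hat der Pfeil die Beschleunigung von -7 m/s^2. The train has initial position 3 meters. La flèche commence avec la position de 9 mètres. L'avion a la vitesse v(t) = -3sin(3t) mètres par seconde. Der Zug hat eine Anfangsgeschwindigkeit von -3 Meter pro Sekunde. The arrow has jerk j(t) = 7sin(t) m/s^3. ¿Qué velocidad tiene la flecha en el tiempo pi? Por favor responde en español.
Partiendo de la sacudida j(t) = 7·sin(t), tomamos 2 integrales. Integrando la sacudida y usando la condición inicial a(0) = -7, obtenemos a(t) = -7·cos(t). Integrando la aceleración y usando la condición inicial v(0) = 0, obtenemos v(t) = -7·sin(t). Tenemos la velocidad v(t) = -7·sin(t). Sustituyendo t = pi: v(pi) = 0.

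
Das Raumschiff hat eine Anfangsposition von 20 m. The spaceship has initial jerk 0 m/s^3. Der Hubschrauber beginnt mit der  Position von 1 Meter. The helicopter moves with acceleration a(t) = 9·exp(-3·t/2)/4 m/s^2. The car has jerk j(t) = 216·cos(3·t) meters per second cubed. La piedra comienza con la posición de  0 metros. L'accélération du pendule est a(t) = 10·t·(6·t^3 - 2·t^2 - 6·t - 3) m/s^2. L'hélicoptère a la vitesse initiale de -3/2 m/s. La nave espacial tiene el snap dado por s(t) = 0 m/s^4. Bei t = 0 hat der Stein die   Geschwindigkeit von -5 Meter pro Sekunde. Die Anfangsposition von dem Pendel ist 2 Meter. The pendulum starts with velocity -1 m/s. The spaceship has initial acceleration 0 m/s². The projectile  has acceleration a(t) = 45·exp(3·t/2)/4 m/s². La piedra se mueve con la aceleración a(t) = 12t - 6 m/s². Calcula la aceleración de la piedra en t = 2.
Tenemos la aceleración a(t) = 12·t - 6. Sustituyendo t = 2: a(2) = 18.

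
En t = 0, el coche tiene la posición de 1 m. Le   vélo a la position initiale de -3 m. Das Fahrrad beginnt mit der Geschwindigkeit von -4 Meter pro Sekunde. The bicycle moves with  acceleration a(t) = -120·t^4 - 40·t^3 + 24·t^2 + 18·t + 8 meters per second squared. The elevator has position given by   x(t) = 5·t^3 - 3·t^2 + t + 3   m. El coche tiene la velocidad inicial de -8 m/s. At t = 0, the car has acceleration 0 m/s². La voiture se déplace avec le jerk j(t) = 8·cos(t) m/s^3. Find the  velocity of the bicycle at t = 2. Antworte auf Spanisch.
Necesitamos integrar nuestra ecuación de la aceleración a(t) = -120·t^4 - 40·t^3 + 24·t^2 + 18·t + 8 1 vez. Tomando ∫a(t)dt y aplicando v(0) = -4, encontramos v(t) = -24·t^5 - 10·t^4 + 8·t^3 + 9·t^2 + 8·t - 4. Usando v(t) = -24·t^5 - 10·t^4 + 8·t^3 + 9·t^2 + 8·t - 4 y sustituyendo t = 2, encontramos v = -816.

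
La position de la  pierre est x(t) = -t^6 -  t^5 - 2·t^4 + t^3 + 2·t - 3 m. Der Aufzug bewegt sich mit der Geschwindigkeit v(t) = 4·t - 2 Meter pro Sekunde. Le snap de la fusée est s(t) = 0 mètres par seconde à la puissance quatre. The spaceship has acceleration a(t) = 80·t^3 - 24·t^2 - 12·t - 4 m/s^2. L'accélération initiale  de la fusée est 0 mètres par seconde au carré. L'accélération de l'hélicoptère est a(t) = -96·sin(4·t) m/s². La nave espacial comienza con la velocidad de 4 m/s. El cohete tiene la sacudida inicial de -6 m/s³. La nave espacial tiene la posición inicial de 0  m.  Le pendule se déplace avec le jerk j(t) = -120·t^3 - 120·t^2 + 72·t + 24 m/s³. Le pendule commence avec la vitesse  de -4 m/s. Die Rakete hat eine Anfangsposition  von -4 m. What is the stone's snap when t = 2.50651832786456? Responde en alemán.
Wir müssen unsere Gleichung für die Position x(t) = -t^6 - t^5 - 2·t^4 + t^3 + 2·t - 3 4-mal ableiten. Die Ableitung von der Position ergibt die Geschwindigkeit: v(t) = -6·t^5 - 5·t^4 - 8·t^3 + 3·t^2 + 2. Die Ableitung von der Geschwindigkeit ergibt die Beschleunigung: a(t) = -30·t^4 - 20·t^3 - 24·t^2 + 6·t. Mit d/dt von a(t) finden wir j(t) = -120·t^3 - 60·t^2 - 48·t + 6. Durch Ableiten von dem Ruck erhalten wir den Snap: s(t) = -360·t^2 - 120·t - 48. Mit s(t) = -360·t^2 - 120·t - 48 und Einsetzen von t = 2.50651832786456, finden wir s = -2610.53048539529.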